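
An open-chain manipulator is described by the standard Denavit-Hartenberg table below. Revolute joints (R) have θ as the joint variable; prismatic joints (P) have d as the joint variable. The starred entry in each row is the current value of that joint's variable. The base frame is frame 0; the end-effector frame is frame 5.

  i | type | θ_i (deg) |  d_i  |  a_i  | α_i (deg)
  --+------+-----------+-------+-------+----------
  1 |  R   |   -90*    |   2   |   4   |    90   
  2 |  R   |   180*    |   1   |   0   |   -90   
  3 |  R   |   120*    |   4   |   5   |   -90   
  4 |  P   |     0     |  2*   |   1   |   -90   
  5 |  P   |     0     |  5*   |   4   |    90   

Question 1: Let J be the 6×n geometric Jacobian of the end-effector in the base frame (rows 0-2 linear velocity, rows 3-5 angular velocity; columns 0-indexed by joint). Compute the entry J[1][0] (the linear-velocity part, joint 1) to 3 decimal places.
6.660

axis z_0 = ẑ; lever o_n−o_0 = (6.6603,-10.7321,3.0000)
cross product → J_v[:, 0] = (10.7321,6.6603,-0.0000)
J_ω[:, 0] = z_0
entry J[1][0] = 6.6603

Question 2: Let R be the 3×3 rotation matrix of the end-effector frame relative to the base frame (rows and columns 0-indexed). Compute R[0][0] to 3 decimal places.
0.866

End-effector x-axis (col 0 of R) = (0.8660,-0.5000,-0.0000)
R[0][0] = 0.8660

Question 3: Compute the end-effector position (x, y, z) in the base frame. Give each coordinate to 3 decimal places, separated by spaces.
after link 1: o_1 = (0.0000, -4.0000, 2.0000)
after link 2: o_2 = (-1.0000, -4.0000, 2.0000)
after link 3: o_3 = (3.3301, -6.5000, -2.0000)
after link 4: o_4 = (3.1962, -8.7321, -2.0000)
after link 5: o_5 = (6.6603, -10.7321, 3.0000)

6.660 -10.732 3.000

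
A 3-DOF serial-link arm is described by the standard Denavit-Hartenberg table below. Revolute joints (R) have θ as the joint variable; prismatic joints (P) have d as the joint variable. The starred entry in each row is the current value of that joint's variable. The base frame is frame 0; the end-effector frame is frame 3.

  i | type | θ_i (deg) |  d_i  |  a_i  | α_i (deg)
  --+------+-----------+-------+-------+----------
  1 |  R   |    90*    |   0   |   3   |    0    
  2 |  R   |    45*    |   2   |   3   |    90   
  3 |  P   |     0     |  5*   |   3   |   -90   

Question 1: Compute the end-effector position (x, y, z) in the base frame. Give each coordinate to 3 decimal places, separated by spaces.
-0.707 10.778 2.000

after link 1: o_1 = (0.0000, 3.0000, 0.0000)
after link 2: o_2 = (-2.1213, 5.1213, 2.0000)
after link 3: o_3 = (-0.7071, 10.7782, 2.0000)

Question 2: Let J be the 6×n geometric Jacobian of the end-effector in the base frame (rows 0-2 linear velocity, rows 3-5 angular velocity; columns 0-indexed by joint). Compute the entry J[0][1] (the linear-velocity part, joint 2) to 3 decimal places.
-7.778

axis z_1 = (0.0000,0.0000,1.0000); lever o_n−o_1 = (-0.7071,7.7782,2.0000)
cross product → J_v[:, 1] = (-7.7782,-0.7071,0.0000)
J_ω[:, 1] = z_1
entry J[0][1] = -7.7782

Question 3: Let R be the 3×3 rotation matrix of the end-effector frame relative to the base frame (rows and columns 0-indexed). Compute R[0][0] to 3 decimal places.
-0.707

End-effector x-axis (col 0 of R) = (-0.7071,0.7071,0.0000)
R[0][0] = -0.7071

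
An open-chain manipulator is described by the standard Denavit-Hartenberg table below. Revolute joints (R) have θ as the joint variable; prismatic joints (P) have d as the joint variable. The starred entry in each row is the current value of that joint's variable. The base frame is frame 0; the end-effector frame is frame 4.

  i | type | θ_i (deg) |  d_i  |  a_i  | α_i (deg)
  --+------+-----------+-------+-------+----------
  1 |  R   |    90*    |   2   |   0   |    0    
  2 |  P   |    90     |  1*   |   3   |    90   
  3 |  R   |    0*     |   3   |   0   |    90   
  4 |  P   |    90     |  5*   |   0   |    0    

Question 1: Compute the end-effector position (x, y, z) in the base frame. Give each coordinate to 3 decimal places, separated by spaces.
after link 1: o_1 = (0.0000, 0.0000, 2.0000)
after link 2: o_2 = (-3.0000, 0.0000, 3.0000)
after link 3: o_3 = (-3.0000, 3.0000, 3.0000)
after link 4: o_4 = (-3.0000, 3.0000, -2.0000)

-3.000 3.000 -2.000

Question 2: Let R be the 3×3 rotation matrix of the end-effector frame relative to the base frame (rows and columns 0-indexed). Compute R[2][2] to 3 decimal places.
End-effector z-axis (col 2 of R) = (0.0000,0.0000,-1.0000)
R[2][2] = -1.0000

-1.000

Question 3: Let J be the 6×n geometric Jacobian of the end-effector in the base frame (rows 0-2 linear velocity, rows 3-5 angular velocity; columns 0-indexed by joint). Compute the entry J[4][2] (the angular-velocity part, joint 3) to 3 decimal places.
axis z_2 = (0.0000,1.0000,0.0000); lever o_n−o_2 = (0.0000,3.0000,-5.0000)
cross product → J_v[:, 2] = (-5.0000,0.0000,-0.0000)
J_ω[:, 2] = z_2
entry J[4][2] = 1.0000

1.000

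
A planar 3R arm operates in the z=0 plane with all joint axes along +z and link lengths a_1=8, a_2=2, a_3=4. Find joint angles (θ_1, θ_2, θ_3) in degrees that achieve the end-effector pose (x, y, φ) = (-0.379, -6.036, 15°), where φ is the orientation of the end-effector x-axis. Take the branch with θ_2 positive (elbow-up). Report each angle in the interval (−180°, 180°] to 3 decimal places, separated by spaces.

wrist centre = target − a_3·(cos φ, sin φ) = (-4.2427, -7.0713)
cos θ_2 = (68.0035−8²−2²)/(2·8·2) = 0.0001; θ_2 = 89.9938° (elbow-up)
β = atan2(-7.0713,-4.2427) = -120.9634°; ψ = atan2(2.0000,8.0002) = 14.0359°
θ_1 = β − ψ = -134.9993°
θ_3 = φ − θ_1 − θ_2 = 60.0055° (wrapped to (-180°,180°])

-134.999 89.994 60.005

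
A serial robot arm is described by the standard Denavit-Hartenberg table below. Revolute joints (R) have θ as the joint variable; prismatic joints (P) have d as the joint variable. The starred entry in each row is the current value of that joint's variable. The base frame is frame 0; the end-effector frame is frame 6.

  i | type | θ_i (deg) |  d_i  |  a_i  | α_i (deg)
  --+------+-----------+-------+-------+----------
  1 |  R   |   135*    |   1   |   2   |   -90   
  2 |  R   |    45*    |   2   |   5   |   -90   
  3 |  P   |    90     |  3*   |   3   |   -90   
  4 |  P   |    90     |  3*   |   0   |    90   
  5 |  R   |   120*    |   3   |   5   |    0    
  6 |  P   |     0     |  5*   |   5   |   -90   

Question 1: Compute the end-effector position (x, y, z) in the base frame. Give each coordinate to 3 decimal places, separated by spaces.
after link 1: o_1 = (-1.4142, 1.4142, 1.0000)
after link 2: o_2 = (-5.3284, 2.5000, -2.5355)
after link 3: o_3 = (-1.7071, 3.1213, -4.6569)
after link 4: o_4 = (-0.2071, 1.6213, -2.5355)
after link 5: o_5 = (5.3293, 0.3276, -1.2414)
after link 6: o_6 = (12.2799, 0.4480, 0.0527)

12.280 0.448 0.053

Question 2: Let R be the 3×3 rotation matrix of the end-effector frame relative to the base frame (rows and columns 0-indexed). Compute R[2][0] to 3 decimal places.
End-effector x-axis (col 0 of R) = (0.6830,-0.6830,0.2588)
R[2][0] = 0.2588

0.259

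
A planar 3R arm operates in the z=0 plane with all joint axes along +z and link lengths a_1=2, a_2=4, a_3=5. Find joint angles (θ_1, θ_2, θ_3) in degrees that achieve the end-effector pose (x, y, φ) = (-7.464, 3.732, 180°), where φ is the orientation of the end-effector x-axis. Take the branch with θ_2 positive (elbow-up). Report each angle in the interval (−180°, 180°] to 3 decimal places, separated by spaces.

wrist centre = target − a_3·(cos φ, sin φ) = (-2.4640, 3.7320)
cos θ_2 = (19.9991−2²−4²)/(2·2·4) = -0.0001; θ_2 = 90.0032° (elbow-up)
β = atan2(3.7320,-2.4640) = 123.4342°; ψ = atan2(4.0000,1.9998) = 63.4375°
θ_1 = β − ψ = 59.9968°
θ_3 = φ − θ_1 − θ_2 = 30.0001° (wrapped to (-180°,180°])

59.997 90.003 30.000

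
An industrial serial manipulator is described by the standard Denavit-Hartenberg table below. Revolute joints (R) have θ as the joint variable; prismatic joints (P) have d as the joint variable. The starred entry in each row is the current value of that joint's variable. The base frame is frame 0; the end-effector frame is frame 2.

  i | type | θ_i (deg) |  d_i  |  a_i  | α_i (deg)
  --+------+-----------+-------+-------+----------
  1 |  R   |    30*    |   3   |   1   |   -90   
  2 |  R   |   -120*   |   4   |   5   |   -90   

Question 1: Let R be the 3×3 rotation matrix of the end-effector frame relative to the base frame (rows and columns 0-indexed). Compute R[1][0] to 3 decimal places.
End-effector x-axis (col 0 of R) = (-0.4330,-0.2500,0.8660)
R[1][0] = -0.2500

-0.250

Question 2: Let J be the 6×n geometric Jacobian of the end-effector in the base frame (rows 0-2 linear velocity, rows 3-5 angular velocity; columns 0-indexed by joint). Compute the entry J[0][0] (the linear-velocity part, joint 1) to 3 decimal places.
-2.714

axis z_0 = ẑ; lever o_n−o_0 = (-3.2990,2.7141,7.3301)
cross product → J_v[:, 0] = (-2.7141,-3.2990,0.0000)
J_ω[:, 0] = z_0
entry J[0][0] = -2.7141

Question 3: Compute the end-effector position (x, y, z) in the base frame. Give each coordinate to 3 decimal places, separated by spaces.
-3.299 2.714 7.330

after link 1: o_1 = (0.8660, 0.5000, 3.0000)
after link 2: o_2 = (-3.2990, 2.7141, 7.3301)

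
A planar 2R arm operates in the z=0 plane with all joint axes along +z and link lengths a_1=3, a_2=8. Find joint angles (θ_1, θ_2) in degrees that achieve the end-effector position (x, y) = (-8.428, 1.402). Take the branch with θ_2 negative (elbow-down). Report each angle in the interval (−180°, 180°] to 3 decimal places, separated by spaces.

-119.997 -90.004

cos θ_2 = (72.9968−3²−8²)/(2·3·8) = -0.0001; θ_2 = -90.0038° (elbow-down)
β = atan2(1.4020,-8.4280) = 170.5553°; ψ = atan2(-8.0000,2.9995) = -69.4473°
θ_1 = β − ψ = 240.0026°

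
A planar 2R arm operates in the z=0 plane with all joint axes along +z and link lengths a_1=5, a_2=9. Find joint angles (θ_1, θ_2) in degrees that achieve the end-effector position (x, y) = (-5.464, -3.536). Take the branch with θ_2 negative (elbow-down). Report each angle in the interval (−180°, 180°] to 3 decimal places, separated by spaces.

-44.992 -135.002

cos θ_2 = (42.3586−5²−9²)/(2·5·9) = -0.7071; θ_2 = -135.0016° (elbow-down)
β = atan2(-3.5360,-5.4640) = -147.0913°; ψ = atan2(-6.3638,-1.3641) = -102.0988°
θ_1 = β − ψ = -44.9924°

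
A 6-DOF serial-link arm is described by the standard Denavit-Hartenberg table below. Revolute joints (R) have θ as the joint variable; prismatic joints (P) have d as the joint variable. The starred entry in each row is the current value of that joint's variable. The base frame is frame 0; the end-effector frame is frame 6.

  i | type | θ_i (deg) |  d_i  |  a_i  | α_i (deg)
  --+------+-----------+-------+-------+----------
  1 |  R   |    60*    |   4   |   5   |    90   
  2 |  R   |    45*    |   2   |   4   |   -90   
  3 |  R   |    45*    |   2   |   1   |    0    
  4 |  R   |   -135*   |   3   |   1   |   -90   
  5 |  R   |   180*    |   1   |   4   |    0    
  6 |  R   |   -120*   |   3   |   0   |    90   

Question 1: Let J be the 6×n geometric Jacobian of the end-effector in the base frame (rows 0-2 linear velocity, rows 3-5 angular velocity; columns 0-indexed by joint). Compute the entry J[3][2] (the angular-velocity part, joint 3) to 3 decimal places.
axis z_2 = (-0.3536,-0.6124,0.7071); lever o_n−o_2 = (-3.3140,1.6742,6.8640)
cross product → J_v[:, 2] = (-5.3871,0.0834,-2.6213)
J_ω[:, 2] = z_2
entry J[3][2] = -0.3536

-0.354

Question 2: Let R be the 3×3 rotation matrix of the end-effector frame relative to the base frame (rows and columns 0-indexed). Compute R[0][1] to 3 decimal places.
0.354

End-effector y-axis (col 1 of R) = (0.3536,0.6124,0.7071)
R[0][1] = 0.3536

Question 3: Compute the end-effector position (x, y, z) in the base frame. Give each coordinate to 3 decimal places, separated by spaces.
2.332 7.454 13.692

after link 1: o_1 = (2.5000, 4.3301, 4.0000)
after link 2: o_2 = (5.6463, 5.7796, 6.8284)
after link 3: o_3 = (4.5768, 5.3414, 8.7426)
after link 4: o_4 = (4.3822, 3.0043, 10.8640)
after link 5: o_5 = (1.2716, 5.6167, 11.5711)
after link 6: o_6 = (2.3323, 7.4538, 13.6924)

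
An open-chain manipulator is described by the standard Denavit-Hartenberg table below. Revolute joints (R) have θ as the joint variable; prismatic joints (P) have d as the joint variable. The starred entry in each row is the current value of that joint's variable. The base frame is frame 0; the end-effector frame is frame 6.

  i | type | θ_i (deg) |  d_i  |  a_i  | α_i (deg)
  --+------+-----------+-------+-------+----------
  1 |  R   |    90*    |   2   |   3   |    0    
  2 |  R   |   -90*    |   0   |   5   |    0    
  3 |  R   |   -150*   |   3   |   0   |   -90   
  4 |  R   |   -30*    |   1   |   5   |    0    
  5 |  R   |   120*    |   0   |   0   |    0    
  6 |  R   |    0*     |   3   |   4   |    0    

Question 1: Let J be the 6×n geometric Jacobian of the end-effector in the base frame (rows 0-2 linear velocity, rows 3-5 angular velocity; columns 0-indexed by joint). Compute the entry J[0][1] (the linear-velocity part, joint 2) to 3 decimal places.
5.629

axis z_1 = (0.0000,0.0000,1.0000); lever o_n−o_1 = (3.2500,-5.6292,1.5000)
cross product → J_v[:, 1] = (5.6292,3.2500,-0.0000)
J_ω[:, 1] = z_1
entry J[0][1] = 5.6292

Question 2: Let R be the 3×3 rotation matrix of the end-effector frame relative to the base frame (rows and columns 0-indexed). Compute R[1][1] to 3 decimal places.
End-effector y-axis (col 1 of R) = (0.8660,0.5000,-0.0000)
R[1][1] = 0.5000

0.500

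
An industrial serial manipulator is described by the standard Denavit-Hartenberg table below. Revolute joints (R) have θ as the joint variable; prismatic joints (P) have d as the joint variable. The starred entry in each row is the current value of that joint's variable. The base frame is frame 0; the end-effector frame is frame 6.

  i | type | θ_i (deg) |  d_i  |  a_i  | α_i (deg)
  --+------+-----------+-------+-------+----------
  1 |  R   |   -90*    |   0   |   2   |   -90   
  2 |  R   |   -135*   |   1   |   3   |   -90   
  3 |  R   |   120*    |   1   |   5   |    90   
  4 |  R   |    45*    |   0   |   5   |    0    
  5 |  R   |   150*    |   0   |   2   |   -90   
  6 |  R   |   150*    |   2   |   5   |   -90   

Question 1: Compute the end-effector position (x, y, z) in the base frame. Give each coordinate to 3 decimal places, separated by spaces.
after link 1: o_1 = (0.0000, -2.0000, 0.0000)
after link 2: o_2 = (1.0000, 0.1213, 2.1213)
after link 3: o_3 = (-3.3301, -2.3536, 1.0607)
after link 4: o_4 = (-6.3920, -6.1036, 2.3107)
after link 5: o_5 = (-4.7190, -5.0545, 2.6276)
after link 6: o_6 = (-7.5395, -7.6737, -1.1386)

-7.539 -7.674 -1.139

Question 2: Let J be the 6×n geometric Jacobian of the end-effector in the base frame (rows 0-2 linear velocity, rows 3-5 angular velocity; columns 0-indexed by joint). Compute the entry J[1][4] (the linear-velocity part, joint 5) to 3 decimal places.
-2.427

axis z_4 = (-0.5000,0.6124,0.6124); lever o_n−o_4 = (-1.1475,-1.5701,-3.4493)
cross product → J_v[:, 4] = (-1.1507,-2.4273,1.4877)
J_ω[:, 4] = z_4
entry J[1][4] = -2.4273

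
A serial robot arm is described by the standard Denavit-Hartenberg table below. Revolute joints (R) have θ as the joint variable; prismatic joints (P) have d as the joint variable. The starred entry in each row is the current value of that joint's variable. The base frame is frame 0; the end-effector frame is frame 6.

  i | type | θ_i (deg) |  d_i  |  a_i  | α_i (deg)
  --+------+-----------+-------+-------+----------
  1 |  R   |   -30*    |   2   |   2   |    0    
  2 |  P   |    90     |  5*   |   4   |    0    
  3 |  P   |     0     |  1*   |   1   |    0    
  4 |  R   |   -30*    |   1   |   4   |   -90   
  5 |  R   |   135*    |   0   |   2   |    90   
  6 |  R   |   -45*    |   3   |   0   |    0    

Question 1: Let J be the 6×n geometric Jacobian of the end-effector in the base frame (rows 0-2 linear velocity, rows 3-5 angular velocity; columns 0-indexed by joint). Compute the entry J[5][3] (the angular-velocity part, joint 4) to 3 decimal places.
axis z_3 = (0.0000,0.0000,1.0000); lever o_n−o_3 = (4.0765,2.3536,-2.5355)
cross product → J_v[:, 3] = (-2.3536,4.0765,0.0000)
J_ω[:, 3] = z_3
entry J[5][3] = 1.0000

1.000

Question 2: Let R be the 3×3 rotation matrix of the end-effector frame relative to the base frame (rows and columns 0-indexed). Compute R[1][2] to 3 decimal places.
0.354

End-effector z-axis (col 2 of R) = (0.6124,0.3536,-0.7071)
R[1][2] = 0.3536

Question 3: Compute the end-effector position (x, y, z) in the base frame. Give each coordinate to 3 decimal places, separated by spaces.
after link 1: o_1 = (1.7321, -1.0000, 2.0000)
after link 2: o_2 = (3.7321, 2.4641, 7.0000)
after link 3: o_3 = (4.2321, 3.3301, 8.0000)
after link 4: o_4 = (7.6962, 5.3301, 9.0000)
after link 5: o_5 = (6.4714, 4.6230, 7.5858)
after link 6: o_6 = (8.3085, 5.6837, 5.4645)

8.309 5.684 5.464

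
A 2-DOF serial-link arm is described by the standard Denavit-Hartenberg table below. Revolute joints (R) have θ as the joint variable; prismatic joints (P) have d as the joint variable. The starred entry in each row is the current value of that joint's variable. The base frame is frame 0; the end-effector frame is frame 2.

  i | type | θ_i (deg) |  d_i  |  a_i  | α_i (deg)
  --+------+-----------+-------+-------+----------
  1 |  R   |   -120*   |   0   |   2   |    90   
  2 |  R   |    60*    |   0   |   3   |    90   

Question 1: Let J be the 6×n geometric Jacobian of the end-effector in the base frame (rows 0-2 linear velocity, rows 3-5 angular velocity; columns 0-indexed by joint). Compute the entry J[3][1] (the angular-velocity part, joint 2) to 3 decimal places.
axis z_1 = (-0.8660,0.5000,0.0000); lever o_n−o_1 = (-0.7500,-1.2990,2.5981)
cross product → J_v[:, 1] = (1.2990,2.2500,1.5000)
J_ω[:, 1] = z_1
entry J[3][1] = -0.8660

-0.866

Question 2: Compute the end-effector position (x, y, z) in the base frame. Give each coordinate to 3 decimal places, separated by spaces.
after link 1: o_1 = (-1.0000, -1.7321, 0.0000)
after link 2: o_2 = (-1.7500, -3.0311, 2.5981)

-1.750 -3.031 2.598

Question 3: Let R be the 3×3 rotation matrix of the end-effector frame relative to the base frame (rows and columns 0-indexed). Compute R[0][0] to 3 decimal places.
End-effector x-axis (col 0 of R) = (-0.2500,-0.4330,0.8660)
R[0][0] = -0.2500

-0.250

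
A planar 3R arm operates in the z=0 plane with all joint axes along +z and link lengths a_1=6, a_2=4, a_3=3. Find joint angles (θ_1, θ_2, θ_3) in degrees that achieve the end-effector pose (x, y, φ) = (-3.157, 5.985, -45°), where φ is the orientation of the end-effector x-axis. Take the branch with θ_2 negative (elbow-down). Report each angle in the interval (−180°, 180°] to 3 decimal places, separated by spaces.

wrist centre = target − a_3·(cos φ, sin φ) = (-5.2783, 8.1063)
cos θ_2 = (93.5731−6²−4²)/(2·6·4) = 0.8661; θ_2 = -29.9907° (elbow-down)
β = atan2(8.1063,-5.2783) = 123.0696°; ψ = atan2(-1.9994,9.4644) = -11.9288°
θ_1 = β − ψ = 134.9984°
θ_3 = φ − θ_1 − θ_2 = -150.0077° (wrapped to (-180°,180°])

134.998 -29.991 -150.008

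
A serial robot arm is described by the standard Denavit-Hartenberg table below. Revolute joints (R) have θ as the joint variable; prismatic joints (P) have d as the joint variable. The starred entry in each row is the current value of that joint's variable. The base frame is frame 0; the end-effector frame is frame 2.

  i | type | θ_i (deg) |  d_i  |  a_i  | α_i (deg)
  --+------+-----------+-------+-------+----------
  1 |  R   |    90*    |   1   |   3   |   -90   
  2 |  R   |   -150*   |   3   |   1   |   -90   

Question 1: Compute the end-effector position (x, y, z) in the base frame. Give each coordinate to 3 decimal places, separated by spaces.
-3.000 2.134 1.500

after link 1: o_1 = (0.0000, 3.0000, 1.0000)
after link 2: o_2 = (-3.0000, 2.1340, 1.5000)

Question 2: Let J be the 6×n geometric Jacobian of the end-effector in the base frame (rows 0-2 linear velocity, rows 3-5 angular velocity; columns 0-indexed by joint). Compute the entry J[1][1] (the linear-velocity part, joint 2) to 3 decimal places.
0.500

axis z_1 = (-1.0000,0.0000,0.0000); lever o_n−o_1 = (-3.0000,-0.8660,0.5000)
cross product → J_v[:, 1] = (0.0000,0.5000,0.8660)
J_ω[:, 1] = z_1
entry J[1][1] = 0.5000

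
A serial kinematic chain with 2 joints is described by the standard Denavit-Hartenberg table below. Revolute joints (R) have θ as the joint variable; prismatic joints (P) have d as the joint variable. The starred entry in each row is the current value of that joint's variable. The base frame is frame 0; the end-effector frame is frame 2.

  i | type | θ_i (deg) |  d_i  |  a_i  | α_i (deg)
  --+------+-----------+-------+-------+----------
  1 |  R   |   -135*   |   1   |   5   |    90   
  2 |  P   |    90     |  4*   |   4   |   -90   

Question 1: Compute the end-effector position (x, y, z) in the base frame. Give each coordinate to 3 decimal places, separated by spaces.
-6.364 -0.707 5.000

after link 1: o_1 = (-3.5355, -3.5355, 1.0000)
after link 2: o_2 = (-6.3640, -0.7071, 5.0000)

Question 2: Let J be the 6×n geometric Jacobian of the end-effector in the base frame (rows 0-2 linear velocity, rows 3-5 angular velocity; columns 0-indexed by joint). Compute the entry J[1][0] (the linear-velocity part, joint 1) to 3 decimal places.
-6.364

axis z_0 = ẑ; lever o_n−o_0 = (-6.3640,-0.7071,5.0000)
cross product → J_v[:, 0] = (0.7071,-6.3640,0.0000)
J_ω[:, 0] = z_0
entry J[1][0] = -6.3640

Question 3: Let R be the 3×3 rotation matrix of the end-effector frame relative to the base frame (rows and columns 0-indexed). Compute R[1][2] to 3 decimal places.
End-effector z-axis (col 2 of R) = (0.7071,0.7071,0.0000)
R[1][2] = 0.7071

0.707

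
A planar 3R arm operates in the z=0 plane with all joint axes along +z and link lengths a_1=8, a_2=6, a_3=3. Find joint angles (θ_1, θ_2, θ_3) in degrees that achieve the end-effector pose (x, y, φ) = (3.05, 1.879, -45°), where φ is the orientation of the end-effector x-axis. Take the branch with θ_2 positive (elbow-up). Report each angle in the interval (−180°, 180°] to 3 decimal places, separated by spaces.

29.993 149.996 135.011

wrist centre = target − a_3·(cos φ, sin φ) = (0.9287, 4.0003)
cos θ_2 = (16.8650−8²−6²)/(2·8·6) = -0.8660; θ_2 = 149.9959° (elbow-up)
β = atan2(4.0003,0.9287) = 76.9302°; ψ = atan2(3.0004,2.8041) = 46.9370°
θ_1 = β − ψ = 29.9932°
θ_3 = φ − θ_1 − θ_2 = 135.0109° (wrapped to (-180°,180°])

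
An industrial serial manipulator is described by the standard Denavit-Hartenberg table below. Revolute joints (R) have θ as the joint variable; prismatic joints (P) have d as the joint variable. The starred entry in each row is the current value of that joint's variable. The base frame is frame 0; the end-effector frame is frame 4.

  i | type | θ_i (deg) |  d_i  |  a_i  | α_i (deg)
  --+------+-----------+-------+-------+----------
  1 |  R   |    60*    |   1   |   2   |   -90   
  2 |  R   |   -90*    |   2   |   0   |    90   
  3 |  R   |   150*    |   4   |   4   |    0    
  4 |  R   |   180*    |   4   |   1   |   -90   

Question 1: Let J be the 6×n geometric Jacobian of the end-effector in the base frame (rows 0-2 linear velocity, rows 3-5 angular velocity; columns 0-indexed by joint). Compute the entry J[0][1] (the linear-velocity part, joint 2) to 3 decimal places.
axis z_1 = (-0.8660,0.5000,0.0000); lever o_n−o_1 = (-7.0311,-5.1782,-2.5981)
cross product → J_v[:, 1] = (-1.2990,-2.2500,8.0000)
J_ω[:, 1] = z_1
entry J[0][1] = -1.2990

-1.299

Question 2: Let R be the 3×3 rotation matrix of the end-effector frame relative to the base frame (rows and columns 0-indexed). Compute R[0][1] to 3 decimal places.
0.500

End-effector y-axis (col 1 of R) = (0.5000,0.8660,-0.0000)
R[0][1] = 0.5000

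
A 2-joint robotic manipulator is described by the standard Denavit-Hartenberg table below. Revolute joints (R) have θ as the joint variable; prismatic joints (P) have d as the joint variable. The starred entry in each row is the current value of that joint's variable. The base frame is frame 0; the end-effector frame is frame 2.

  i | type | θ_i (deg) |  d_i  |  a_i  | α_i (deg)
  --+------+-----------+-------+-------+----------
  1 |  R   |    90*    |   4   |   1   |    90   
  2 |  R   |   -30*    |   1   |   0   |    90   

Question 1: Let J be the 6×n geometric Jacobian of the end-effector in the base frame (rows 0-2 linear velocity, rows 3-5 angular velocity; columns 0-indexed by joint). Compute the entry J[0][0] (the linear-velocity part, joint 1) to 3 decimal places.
-1.000

axis z_0 = ẑ; lever o_n−o_0 = (1.0000,1.0000,4.0000)
cross product → J_v[:, 0] = (-1.0000,1.0000,0.0000)
J_ω[:, 0] = z_0
entry J[0][0] = -1.0000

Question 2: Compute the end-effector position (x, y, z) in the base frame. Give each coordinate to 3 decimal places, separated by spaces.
after link 1: o_1 = (0.0000, 1.0000, 4.0000)
after link 2: o_2 = (1.0000, 1.0000, 4.0000)

1.000 1.000 4.000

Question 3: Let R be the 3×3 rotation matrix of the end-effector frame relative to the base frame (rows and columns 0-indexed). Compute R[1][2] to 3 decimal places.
-0.500

End-effector z-axis (col 2 of R) = (0.0000,-0.5000,-0.8660)
R[1][2] = -0.5000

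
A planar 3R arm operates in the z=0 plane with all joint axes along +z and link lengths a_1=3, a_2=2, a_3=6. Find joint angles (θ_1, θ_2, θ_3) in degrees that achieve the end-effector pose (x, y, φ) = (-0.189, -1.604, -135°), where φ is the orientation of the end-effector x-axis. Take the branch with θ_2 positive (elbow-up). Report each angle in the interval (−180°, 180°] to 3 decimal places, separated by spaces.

wrist centre = target − a_3·(cos φ, sin φ) = (4.0536, 2.6386)
cos θ_2 = (23.3944−3²−2²)/(2·3·2) = 0.8662; θ_2 = 29.9797° (elbow-up)
β = atan2(2.6386,4.0536) = 33.0614°; ψ = atan2(0.9994,4.7324) = 11.9245°
θ_1 = β − ψ = 21.1369°
θ_3 = φ − θ_1 − θ_2 = 173.8834° (wrapped to (-180°,180°])

21.137 29.980 173.883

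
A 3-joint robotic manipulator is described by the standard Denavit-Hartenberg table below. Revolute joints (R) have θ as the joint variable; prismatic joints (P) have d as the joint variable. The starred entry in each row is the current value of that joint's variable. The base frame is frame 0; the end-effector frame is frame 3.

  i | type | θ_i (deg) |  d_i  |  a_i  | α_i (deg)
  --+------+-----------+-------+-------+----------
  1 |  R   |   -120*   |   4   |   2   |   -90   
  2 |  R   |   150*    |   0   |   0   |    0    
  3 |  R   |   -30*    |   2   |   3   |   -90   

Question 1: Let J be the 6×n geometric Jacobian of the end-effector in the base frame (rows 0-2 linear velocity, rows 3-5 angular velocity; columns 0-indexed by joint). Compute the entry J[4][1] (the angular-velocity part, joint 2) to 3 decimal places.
-0.500

axis z_1 = (0.8660,-0.5000,0.0000); lever o_n−o_1 = (2.4821,0.2990,-2.5981)
cross product → J_v[:, 1] = (1.2990,2.2500,1.5000)
J_ω[:, 1] = z_1
entry J[4][1] = -0.5000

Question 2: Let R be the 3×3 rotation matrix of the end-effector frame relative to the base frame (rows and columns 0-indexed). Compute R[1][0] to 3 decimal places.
End-effector x-axis (col 0 of R) = (0.2500,0.4330,-0.8660)
R[1][0] = 0.4330

0.433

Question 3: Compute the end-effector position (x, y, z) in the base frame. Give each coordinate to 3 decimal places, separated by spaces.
1.482 -1.433 1.402

after link 1: o_1 = (-1.0000, -1.7321, 4.0000)
after link 2: o_2 = (-1.0000, -1.7321, 4.0000)
after link 3: o_3 = (1.4821, -1.4330, 1.4019)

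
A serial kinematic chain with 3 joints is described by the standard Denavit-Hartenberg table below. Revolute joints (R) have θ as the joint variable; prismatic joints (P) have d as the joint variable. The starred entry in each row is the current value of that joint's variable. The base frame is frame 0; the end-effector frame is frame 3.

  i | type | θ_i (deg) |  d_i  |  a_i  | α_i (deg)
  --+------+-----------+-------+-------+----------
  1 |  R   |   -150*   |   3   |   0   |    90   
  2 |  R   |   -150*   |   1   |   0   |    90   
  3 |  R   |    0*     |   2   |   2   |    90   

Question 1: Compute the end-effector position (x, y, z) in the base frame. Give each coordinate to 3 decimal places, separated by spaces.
after link 1: o_1 = (0.0000, 0.0000, 3.0000)
after link 2: o_2 = (-0.5000, 0.8660, 3.0000)
after link 3: o_3 = (1.8660, 2.2321, 3.7321)

1.866 2.232 3.732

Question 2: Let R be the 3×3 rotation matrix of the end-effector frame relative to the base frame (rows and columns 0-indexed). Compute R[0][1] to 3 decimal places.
0.433

End-effector y-axis (col 1 of R) = (0.4330,0.2500,0.8660)
R[0][1] = 0.4330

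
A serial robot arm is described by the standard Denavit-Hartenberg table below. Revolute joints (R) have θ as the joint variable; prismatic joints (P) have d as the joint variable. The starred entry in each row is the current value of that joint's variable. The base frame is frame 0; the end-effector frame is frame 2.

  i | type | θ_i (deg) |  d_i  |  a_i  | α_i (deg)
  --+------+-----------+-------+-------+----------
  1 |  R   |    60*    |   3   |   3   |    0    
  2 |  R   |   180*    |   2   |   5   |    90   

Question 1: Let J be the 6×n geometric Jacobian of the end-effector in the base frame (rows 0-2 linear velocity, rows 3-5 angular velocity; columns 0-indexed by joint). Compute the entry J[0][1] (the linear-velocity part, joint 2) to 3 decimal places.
4.330

axis z_1 = (0.0000,0.0000,1.0000); lever o_n−o_1 = (-2.5000,-4.3301,2.0000)
cross product → J_v[:, 1] = (4.3301,-2.5000,0.0000)
J_ω[:, 1] = z_1
entry J[0][1] = 4.3301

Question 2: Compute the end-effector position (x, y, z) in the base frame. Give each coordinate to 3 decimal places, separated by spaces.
-1.000 -1.732 5.000

after link 1: o_1 = (1.5000, 2.5981, 3.0000)
after link 2: o_2 = (-1.0000, -1.7321, 5.0000)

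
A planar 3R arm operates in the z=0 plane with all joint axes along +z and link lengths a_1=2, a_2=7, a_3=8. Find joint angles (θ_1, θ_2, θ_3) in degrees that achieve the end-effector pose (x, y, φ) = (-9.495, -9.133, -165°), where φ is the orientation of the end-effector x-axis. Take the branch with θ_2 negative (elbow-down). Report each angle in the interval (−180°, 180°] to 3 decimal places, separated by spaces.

-30.002 -89.995 -45.004

wrist centre = target − a_3·(cos φ, sin φ) = (-1.7676, -7.0624)
cos θ_2 = (53.0026−2²−7²)/(2·2·7) = 0.0001; θ_2 = -89.9948° (elbow-down)
β = atan2(-7.0624,-1.7676) = -104.0514°; ψ = atan2(-7.0000,2.0006) = -74.0498°
θ_1 = β − ψ = -30.0016°
θ_3 = φ − θ_1 − θ_2 = -45.0036° (wrapped to (-180°,180°])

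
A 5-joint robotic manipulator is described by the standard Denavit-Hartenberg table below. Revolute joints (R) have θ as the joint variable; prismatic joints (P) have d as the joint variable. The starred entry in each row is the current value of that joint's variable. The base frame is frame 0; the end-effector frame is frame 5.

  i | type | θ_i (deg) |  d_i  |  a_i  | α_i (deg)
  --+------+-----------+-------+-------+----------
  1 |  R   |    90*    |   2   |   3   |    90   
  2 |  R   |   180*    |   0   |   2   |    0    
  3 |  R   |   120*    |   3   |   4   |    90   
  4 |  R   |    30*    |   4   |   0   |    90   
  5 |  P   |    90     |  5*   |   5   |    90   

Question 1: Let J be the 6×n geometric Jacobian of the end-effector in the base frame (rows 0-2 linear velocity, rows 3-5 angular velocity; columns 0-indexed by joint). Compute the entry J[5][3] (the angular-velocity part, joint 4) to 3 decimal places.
axis z_3 = (0.0000,-0.8660,-0.5000); lever o_n−o_3 = (-4.3301,-6.5442,-6.6651)
cross product → J_v[:, 3] = (2.5000,2.1651,-3.7500)
J_ω[:, 3] = z_3
entry J[5][3] = -0.5000

-0.500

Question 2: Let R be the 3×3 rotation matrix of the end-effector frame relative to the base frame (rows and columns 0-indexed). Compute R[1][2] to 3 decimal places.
End-effector z-axis (col 2 of R) = (0.5000,0.4330,-0.7500)
R[1][2] = 0.4330

0.433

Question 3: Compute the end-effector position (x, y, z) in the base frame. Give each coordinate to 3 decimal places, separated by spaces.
after link 1: o_1 = (0.0000, 3.0000, 2.0000)
after link 2: o_2 = (0.0000, 1.0000, 2.0000)
after link 3: o_3 = (3.0000, 3.0000, -1.4641)
after link 4: o_4 = (3.0000, -0.4641, -3.4641)
after link 5: o_5 = (-1.3301, -3.5442, -8.1292)

-1.330 -3.544 -8.129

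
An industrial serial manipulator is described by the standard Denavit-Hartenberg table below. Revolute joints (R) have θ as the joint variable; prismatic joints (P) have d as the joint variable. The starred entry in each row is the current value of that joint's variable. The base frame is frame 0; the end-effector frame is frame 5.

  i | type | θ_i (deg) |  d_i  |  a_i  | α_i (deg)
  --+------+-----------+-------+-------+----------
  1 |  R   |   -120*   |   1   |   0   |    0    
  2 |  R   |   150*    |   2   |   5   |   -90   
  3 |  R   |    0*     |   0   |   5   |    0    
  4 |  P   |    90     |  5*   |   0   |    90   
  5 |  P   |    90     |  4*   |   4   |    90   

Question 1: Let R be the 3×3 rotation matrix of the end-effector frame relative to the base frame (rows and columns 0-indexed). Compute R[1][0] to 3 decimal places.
0.866

End-effector x-axis (col 0 of R) = (-0.5000,0.8660,0.0000)
R[1][0] = 0.8660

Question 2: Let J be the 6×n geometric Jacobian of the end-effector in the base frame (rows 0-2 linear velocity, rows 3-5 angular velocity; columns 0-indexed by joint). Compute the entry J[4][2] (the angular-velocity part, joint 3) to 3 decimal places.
0.866

axis z_2 = (-0.5000,0.8660,0.0000); lever o_n−o_2 = (3.2942,12.2942,0.0000)
cross product → J_v[:, 2] = (0.0000,0.0000,-9.0000)
J_ω[:, 2] = z_2
entry J[4][2] = 0.8660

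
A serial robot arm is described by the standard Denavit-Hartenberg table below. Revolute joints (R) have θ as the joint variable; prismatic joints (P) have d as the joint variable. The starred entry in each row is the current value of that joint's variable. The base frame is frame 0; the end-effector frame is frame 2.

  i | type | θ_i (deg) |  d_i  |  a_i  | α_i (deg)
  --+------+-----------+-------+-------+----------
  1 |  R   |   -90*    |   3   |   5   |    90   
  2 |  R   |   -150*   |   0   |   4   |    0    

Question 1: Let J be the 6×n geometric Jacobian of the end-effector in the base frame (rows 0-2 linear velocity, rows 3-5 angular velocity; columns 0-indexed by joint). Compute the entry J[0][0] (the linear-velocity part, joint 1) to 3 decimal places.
axis z_0 = ẑ; lever o_n−o_0 = (-0.0000,-1.5359,1.0000)
cross product → J_v[:, 0] = (1.5359,-0.0000,0.0000)
J_ω[:, 0] = z_0
entry J[0][0] = 1.5359

1.536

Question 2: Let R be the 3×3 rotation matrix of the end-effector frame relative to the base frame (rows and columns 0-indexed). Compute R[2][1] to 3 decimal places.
-0.866

End-effector y-axis (col 1 of R) = (-0.0000,-0.5000,-0.8660)
R[2][1] = -0.8660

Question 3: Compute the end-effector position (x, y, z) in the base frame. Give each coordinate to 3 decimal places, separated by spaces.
-0.000 -1.536 1.000

after link 1: o_1 = (0.0000, -5.0000, 3.0000)
after link 2: o_2 = (-0.0000, -1.5359, 1.0000)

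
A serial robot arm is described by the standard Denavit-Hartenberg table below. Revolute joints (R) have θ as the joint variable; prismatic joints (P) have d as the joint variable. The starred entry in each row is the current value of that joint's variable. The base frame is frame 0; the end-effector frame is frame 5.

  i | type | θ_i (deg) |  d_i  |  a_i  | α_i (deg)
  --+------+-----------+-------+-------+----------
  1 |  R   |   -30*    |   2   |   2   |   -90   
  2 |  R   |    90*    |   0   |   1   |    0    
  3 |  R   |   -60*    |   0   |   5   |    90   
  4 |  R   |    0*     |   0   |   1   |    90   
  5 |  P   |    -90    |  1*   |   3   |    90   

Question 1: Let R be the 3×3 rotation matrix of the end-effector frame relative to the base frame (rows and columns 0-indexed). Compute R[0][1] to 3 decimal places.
End-effector y-axis (col 1 of R) = (-0.5000,-0.8660,0.0000)
R[0][1] = -0.5000

-0.500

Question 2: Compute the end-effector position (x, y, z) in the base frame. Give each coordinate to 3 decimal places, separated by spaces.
4.433 -3.714 -4.598

after link 1: o_1 = (1.7321, -1.0000, 2.0000)
after link 2: o_2 = (1.7321, -1.0000, 1.0000)
after link 3: o_3 = (5.4821, -3.1651, -1.5000)
after link 4: o_4 = (6.2321, -3.5981, -2.0000)
after link 5: o_5 = (4.4330, -3.7141, -4.5981)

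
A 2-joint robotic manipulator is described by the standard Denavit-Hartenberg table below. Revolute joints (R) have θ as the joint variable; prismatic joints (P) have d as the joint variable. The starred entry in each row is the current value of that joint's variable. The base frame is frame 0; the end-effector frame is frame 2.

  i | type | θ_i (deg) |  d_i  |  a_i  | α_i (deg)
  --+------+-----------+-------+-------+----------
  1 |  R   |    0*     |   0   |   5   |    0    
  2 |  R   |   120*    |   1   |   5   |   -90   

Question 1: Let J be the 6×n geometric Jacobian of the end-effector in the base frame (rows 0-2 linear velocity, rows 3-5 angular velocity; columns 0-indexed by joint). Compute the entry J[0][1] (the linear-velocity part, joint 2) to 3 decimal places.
-4.330

axis z_1 = (0.0000,0.0000,1.0000); lever o_n−o_1 = (-2.5000,4.3301,1.0000)
cross product → J_v[:, 1] = (-4.3301,-2.5000,0.0000)
J_ω[:, 1] = z_1
entry J[0][1] = -4.3301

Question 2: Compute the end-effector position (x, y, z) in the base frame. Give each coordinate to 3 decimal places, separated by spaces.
2.500 4.330 1.000

after link 1: o_1 = (5.0000, 0.0000, 0.0000)
after link 2: o_2 = (2.5000, 4.3301, 1.0000)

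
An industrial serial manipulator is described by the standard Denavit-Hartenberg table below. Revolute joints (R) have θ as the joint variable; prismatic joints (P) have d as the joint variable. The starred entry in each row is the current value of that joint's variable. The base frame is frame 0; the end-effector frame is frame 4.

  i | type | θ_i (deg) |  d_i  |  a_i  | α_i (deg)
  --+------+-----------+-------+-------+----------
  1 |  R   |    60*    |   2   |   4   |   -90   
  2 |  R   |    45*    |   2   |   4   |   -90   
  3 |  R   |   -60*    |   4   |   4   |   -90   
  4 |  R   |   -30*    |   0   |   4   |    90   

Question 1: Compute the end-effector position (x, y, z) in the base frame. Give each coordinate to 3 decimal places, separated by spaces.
-4.718 8.757 -7.710

after link 1: o_1 = (2.0000, 3.4641, 2.0000)
after link 2: o_2 = (1.6822, 6.9136, -0.8284)
after link 3: o_3 = (-2.0249, 7.4209, -5.0711)
after link 4: o_4 = (-4.7178, 8.7568, -7.7100)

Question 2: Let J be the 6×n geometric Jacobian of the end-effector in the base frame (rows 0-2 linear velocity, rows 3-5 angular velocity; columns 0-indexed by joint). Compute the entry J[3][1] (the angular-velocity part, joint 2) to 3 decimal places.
axis z_1 = (-0.8660,0.5000,0.0000); lever o_n−o_1 = (-6.7178,5.2927,-9.7100)
cross product → J_v[:, 1] = (-4.8550,-8.4091,-1.2247)
J_ω[:, 1] = z_1
entry J[3][1] = -0.8660

-0.866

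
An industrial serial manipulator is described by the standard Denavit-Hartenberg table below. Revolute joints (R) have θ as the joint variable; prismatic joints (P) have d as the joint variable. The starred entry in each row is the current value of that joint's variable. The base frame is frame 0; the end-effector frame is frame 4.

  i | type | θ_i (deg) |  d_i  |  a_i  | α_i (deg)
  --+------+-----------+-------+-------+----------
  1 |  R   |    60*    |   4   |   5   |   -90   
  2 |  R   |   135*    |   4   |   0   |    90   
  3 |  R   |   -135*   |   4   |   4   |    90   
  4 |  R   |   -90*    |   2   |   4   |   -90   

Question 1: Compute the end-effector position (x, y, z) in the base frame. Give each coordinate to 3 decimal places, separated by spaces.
1.761 8.221 7.000

after link 1: o_1 = (2.5000, 4.3301, 4.0000)
after link 2: o_2 = (-0.9641, 6.3301, 4.0000)
after link 3: o_3 = (3.8996, 9.0975, 3.1716)
after link 4: o_4 = (1.7606, 8.2211, 7.0000)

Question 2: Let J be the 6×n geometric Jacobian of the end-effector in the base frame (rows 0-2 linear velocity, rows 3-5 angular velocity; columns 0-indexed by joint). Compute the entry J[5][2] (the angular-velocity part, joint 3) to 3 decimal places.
axis z_2 = (0.3536,0.6124,-0.7071); lever o_n−o_2 = (2.7247,1.8910,3.0000)
cross product → J_v[:, 2] = (3.1742,-2.9873,-1.0000)
J_ω[:, 2] = z_2
entry J[5][2] = -0.7071

-0.707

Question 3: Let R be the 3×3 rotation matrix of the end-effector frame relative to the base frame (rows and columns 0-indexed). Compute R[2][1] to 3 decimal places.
-0.500

End-effector y-axis (col 1 of R) = (0.3624,-0.7866,-0.5000)
R[2][1] = -0.5000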